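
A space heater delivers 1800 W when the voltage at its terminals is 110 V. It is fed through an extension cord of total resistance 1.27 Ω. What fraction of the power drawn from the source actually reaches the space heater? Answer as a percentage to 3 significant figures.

I = P / V = 1800 / 110 = 16.36 A through the extension cord.
P_line = I² R_line = (16.36)² × 1.27 = 340.1 W
P_source = P_load + P_line = 1800 + 340.1 = 2140 W
η = P_load / P_source = 1800 / 2140 = 0.8411

84.1 %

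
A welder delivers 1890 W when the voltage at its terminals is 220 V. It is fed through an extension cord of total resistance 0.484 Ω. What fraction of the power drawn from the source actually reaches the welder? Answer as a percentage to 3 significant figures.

I = P / V = 1890 / 220 = 8.591 A through the extension cord.
P_line = I² R_line = (8.591)² × 0.484 = 35.72 W
P_source = P_load + P_line = 1890 + 35.72 = 1926 W
η = P_load / P_source = 1890 / 1926 = 0.9815

98.1 %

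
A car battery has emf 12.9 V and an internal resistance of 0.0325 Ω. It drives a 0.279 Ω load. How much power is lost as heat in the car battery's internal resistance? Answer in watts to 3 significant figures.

r is in series with the load, so it carries the full circuit current — the loss in it is I²r.
I = ε / (r + R) = 12.9 / (0.0325 + 0.279) = 41.41 A
P_int = I² r = (41.41)² × 0.0325 = 55.74 W

55.7 W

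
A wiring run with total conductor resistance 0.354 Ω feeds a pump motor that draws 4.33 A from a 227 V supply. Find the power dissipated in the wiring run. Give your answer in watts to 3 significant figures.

The wiring run is a series resistance carrying the load current; its dissipation is I²R_line.
The wiring run carries the full 4.33 A.
P_line = I² R_line = (4.330)² × 0.354 = 6.637 W

6.64 W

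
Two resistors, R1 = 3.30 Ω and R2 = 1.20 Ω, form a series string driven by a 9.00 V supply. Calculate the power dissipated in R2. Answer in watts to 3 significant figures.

4.80 W

In a series string the same current flows through every resistor — find that current, then P = I²R for the one we want.
R_total = 3.30 + 1.20 = 4.500 Ω
I = V / R_total = 9.00 / 4.500 = 2.000 A
P_R2 = I² × R2 = (2.000)² × 1.20 = 4.800 W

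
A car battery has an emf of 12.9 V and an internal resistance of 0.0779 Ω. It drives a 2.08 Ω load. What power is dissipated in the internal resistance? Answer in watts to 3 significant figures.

2.78 W

Internal loss is I²r, with I set by the total series resistance r+R.
I = ε / (r + R) = 12.9 / (0.0779 + 2.08) = 5.978 A
P_int = I² r = (5.978)² × 0.0779 = 2.784 W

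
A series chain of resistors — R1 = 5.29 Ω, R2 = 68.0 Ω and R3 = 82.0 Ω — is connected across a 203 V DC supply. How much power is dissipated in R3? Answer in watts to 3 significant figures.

140 W

The current is common to all series resistors; compute it, then apply P = I²R for the target.
R_total = 5.29 + 68.0 + 82.0 = 155.3 Ω
I = V / R_total = 203 / 155.3 = 1.307 A
P_R3 = I² × R3 = (1.307)² × 82.0 = 140.1 W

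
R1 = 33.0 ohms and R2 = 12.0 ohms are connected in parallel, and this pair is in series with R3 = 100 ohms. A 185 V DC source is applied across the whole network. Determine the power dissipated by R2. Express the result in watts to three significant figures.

18.7 W

First find R_p for the parallel pair, then treat R_p + R3 as a series loop.
R_p = (33.0×12.0)/(33.0+12.0) = 8.800 Ω
R_total = R_p + 100 = 8.800 + 100 = 108.8 Ω
I = V / R_total = 185 / 108.8 = 1.700 A
Voltage across the parallel pair: V_p = I × R_p = 1.700 × 8.800 = 14.96 V
R2 has V_p across it, so P = V_p²/R2.
P_R2 = (14.96)² / 12.0 = 18.66 W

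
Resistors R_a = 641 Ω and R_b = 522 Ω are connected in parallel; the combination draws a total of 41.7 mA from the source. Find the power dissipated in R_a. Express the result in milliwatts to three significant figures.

The branches share the same voltage, but only the total current is given — find V from the equivalent resistance first.
1/R_eq = 1/641 + 1/522 ⇒ R_eq = 287.7 Ω
V = I_total × R_eq = 0.04170 × 287.7 = 12.00 V
P_R_a = V² / R_a = (12.00)² / 641 = 0.2245 W

225 mW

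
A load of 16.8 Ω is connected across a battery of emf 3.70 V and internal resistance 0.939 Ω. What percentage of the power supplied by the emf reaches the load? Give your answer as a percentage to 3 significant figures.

The source delivers εI, of which I²R reaches the load and I²r is lost; since I is common, η = R/(R+r).
η = R / (R + r) = 16.8 / (16.8 + 0.939) = 0.9471

94.7 %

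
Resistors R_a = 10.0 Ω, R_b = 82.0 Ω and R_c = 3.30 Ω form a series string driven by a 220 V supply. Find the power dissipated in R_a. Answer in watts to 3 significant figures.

The current is common to all series resistors; compute it, then apply P = I²R for the target.
R_total = 10.0 + 82.0 + 3.30 = 95.30 Ω
I = V / R_total = 220 / 95.30 = 2.308 A
P_R_a = I² × R_a = (2.308)² × 10.0 = 53.29 W

53.3 W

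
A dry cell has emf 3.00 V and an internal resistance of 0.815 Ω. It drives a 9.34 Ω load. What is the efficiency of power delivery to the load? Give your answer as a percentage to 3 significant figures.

The source delivers εI, of which I²R reaches the load and I²r is lost; since I is common, η = R/(R+r).
η = R / (R + r) = 9.34 / (9.34 + 0.815) = 0.9197

92.0 %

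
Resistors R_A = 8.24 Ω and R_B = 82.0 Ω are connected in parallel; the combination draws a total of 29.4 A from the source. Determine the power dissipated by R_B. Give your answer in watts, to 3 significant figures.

Parallel branches share V, not I — compute V via R_eq, then use V²/R for the target branch.
1/R_eq = 1/8.24 + 1/82.0 ⇒ R_eq = 7.488 Ω
V = I_total × R_eq = 29.40 × 7.488 = 220.1 V
P_R_B = V² / R_B = (220.1)² / 82.0 = 591.0 W

591 W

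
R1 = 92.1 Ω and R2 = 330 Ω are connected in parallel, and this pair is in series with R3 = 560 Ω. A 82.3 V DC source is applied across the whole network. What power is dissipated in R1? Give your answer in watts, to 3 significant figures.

0.955 W

Collapse the R1‖R2 pair into one equivalent R_p; then R_p and R3 form a series string.
R_p = (92.1×330)/(92.1+330) = 72.00 Ω
R_total = R_p + 560 = 72.00 + 560 = 632.0 Ω
I = V / R_total = 82.3 / 632.0 = 0.1302 A
Voltage across the parallel pair: V_p = I × R_p = 0.1302 × 72.00 = 9.376 V
Use P = V²/R for R1 with V = V_p.
P_R1 = (9.376)² / 92.1 = 0.9546 W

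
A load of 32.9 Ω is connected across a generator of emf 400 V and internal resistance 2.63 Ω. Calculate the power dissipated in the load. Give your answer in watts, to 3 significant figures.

The internal resistance and the load are in series, so the same I flows through both; get I from ε/(r+R), then I²R for the load.
I = ε / (r + R) = 400 / (2.63 + 32.9) = 11.26 A
P_load = I² R = (11.26)² × 32.9 = 4170 W

4170 W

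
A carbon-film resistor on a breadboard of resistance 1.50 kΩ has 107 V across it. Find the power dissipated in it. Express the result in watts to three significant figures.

7.63 W

Voltage and resistance are given, so P = V²/R is the one-step route.
P = (107 V)² / 1500 Ω = 7.633 W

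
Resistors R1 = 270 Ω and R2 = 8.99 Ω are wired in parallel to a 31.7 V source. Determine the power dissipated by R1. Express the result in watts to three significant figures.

The supply voltage appears across each parallel branch — just use P = V²/R1.
P_R1 = V² / R1 = (31.7)² / 270 Ω = 3.722 W

3.72 W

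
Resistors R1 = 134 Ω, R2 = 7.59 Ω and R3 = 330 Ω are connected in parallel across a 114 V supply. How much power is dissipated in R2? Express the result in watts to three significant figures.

1710 W

The supply voltage appears across each parallel branch — just use P = V²/R2.
P_R2 = V² / R2 = (114)² / 7.59 Ω = 1712 W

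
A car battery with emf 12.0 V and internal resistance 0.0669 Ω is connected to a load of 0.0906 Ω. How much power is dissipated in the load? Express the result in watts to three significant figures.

The internal resistance and the load are in series, so the same I flows through both; get I from ε/(r+R), then I²R for the load.
I = ε / (r + R) = 12.0 / (0.0669 + 0.0906) = 76.19 A
P_load = I² R = (76.19)² × 0.0906 = 525.9 W

526 W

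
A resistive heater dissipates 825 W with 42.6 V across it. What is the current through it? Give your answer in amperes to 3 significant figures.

19.4 A

From P = V I = I²R = V²/R, with the two given quantities we get I = P / V.
I = 825 / 42.6 = 19.37 A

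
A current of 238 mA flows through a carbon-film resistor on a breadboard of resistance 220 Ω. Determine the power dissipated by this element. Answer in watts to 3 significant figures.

With I and R stated, P = I²R applies in one step.
P = (0.2380 A)² × 220 Ω = 12.46 W

12.5 W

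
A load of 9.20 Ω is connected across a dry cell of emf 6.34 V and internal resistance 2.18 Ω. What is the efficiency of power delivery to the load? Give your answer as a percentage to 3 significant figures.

80.8 %

Efficiency is P_load / P_total. With a series r and R sharing the same I, P = I²R for each, so η = R/(R+r).
η = R / (R + r) = 9.20 / (9.20 + 2.18) = 0.8084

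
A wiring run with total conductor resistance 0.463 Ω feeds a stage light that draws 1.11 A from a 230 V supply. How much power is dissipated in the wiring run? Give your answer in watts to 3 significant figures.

0.570 W

Line loss is just I²R for the cable — we know both I and R_line directly.
The wiring run carries the full 1.11 A.
P_line = I² R_line = (1.110)² × 0.463 = 0.5705 W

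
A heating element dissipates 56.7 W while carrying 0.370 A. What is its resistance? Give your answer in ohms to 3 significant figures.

Inverting the appropriate power form: R = P / I².
R = 56.7 / (0.3700)² = 414.2 Ω

414 Ω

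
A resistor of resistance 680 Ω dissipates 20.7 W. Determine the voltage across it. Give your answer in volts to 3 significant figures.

Rearranging the power relation for the two known quantities gives V = √(P R).
V = √(20.7 × 680) = 118.6 V

119 V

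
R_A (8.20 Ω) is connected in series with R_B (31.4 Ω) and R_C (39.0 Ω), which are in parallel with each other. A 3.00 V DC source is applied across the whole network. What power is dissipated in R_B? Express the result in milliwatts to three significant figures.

132 mW

Replace R_B and R_C with their parallel equivalent so the circuit becomes R_A in series with R_p.
R_p = (31.4×39.0)/(31.4+39.0) = 17.39 Ω
R_total = 8.20 + 17.39 = 25.59 Ω
I = V / R_total = 3.00 / 25.59 = 0.1172 A
Voltage across the parallel pair: V_p = I × R_p = 0.1172 × 17.39 = 2.039 V
R_B sees V_p directly, so P = V_p² / R_B.
P_R_B = (2.039)² / 31.4 = 0.1324 W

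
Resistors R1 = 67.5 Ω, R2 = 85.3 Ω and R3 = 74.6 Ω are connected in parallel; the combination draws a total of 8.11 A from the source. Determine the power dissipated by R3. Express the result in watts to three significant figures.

Parallel branches share V, not I — compute V via R_eq, then use V²/R for the target branch.
1/R_eq = 1/67.5 + 1/85.3 + 1/74.6 ⇒ R_eq = 25.04 Ω
V = I_total × R_eq = 8.110 × 25.04 = 203.0 V
P_R3 = V² / R3 = (203.0)² / 74.6 = 552.6 W

553 W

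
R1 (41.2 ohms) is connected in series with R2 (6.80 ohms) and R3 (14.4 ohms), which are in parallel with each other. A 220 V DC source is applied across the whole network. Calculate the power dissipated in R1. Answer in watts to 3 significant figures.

950 W

First combine the parallel branches into one equivalent R_p, then R1 + R_p is a series pair.
R_p = (6.80×14.4)/(6.80+14.4) = 4.619 Ω
R_total = 41.2 + 4.619 = 45.82 Ω
I = V / R_total = 220 / 45.82 = 4.802 A
R1 is in the main series path, so its power is I²R1.
P_R1 = (4.802)² × 41.2 = 949.8 W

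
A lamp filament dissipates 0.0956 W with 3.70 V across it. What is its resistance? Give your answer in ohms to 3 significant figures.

143 Ω

The two known quantities fix the third via R = V² / P.
R = (3.70)² / 0.0956 = 143.2 Ω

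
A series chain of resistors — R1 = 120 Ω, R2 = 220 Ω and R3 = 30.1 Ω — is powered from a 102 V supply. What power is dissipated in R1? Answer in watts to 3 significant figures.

9.11 W

Series elements share the same current, so find I first, then use P = I²R.
R_total = 120 + 220 + 30.1 = 370.1 Ω
I = V / R_total = 102 / 370.1 = 0.2756 A
P_R1 = I² × R1 = (0.2756)² × 120 = 9.115 W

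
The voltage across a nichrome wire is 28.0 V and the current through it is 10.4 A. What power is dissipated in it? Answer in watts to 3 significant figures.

291 W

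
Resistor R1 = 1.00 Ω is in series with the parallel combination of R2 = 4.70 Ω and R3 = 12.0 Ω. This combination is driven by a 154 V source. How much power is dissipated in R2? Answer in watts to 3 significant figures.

Replace R2 and R3 with their parallel equivalent so the circuit becomes R1 in series with R_p.
R_p = (4.70×12.0)/(4.70+12.0) = 3.377 Ω
R_total = 1.00 + 3.377 = 4.377 Ω
I = V / R_total = 154 / 4.377 = 35.18 A
Voltage across the parallel pair: V_p = I × R_p = 35.18 × 3.377 = 118.8 V
With V_p across R2, its power is V_p²/R2.
P_R2 = (118.8)² / 4.70 = 3004 W

3000 W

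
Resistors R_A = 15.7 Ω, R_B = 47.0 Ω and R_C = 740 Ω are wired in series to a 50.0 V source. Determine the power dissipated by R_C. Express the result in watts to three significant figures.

Since the resistors are in series they all carry the loop current I = V/R_total; the power in any one is I²R.
R_total = 15.7 + 47.0 + 740 = 802.7 Ω
I = V / R_total = 50.0 / 802.7 = 0.06229 A
P_R_C = I² × R_C = (0.06229)² × 740 = 2.871 W

2.87 W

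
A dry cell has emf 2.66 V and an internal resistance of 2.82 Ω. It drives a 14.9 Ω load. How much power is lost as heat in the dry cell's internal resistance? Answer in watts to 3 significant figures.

The source's internal resistance is just another series element carrying I; its dissipation is I²r.
I = ε / (r + R) = 2.66 / (2.82 + 14.9) = 0.1501 A
P_int = I² r = (0.1501)² × 2.82 = 0.06355 W

0.0635 W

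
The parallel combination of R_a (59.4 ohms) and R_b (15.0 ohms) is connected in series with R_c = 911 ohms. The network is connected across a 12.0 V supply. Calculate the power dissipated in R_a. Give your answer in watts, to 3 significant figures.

Reduce the parallel combination to a single R_p; the circuit then becomes R_p in series with the remaining resistor.
R_p = (59.4×15.0)/(59.4+15.0) = 11.98 Ω
R_total = R_p + 911 = 11.98 + 911 = 923.0 Ω
I = V / R_total = 12.0 / 923.0 = 0.01300 A
Voltage across the parallel pair: V_p = I × R_p = 0.01300 × 11.98 = 0.1557 V
Use P = V²/R for R_a with V = V_p.
P_R_a = (0.1557)² / 59.4 = 0.0004081 W

0.000408 W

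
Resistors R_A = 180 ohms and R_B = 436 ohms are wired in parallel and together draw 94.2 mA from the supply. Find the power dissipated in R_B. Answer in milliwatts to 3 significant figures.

The branches share the same voltage, but only the total current is given — find V from the equivalent resistance first.
1/R_eq = 1/180 + 1/436 ⇒ R_eq = 127.4 Ω
V = I_total × R_eq = 0.09420 × 127.4 = 12.00 V
P_R_B = V² / R_B = (12.00)² / 436 = 0.3303 W

330 mW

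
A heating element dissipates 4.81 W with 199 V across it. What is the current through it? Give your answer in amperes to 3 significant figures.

0.0242 A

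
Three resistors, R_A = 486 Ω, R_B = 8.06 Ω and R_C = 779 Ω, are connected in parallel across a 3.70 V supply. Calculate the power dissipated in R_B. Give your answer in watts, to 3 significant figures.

Every branch has 3.70 V across it, so for R_B the power is simply V²/R.
P_R_B = V² / R_B = (3.70)² / 8.06 Ω = 1.699 W

1.70 W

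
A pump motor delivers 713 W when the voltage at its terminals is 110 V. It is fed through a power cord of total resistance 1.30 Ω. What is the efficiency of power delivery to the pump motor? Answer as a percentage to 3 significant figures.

92.9 %

I = P / V = 713 / 110 = 6.482 A through the power cord.
P_line = I² R_line = (6.482)² × 1.30 = 54.62 W
P_source = P_load + P_line = 713.0 + 54.62 = 767.6 W
η = P_load / P_source = 713.0 / 767.6 = 0.9288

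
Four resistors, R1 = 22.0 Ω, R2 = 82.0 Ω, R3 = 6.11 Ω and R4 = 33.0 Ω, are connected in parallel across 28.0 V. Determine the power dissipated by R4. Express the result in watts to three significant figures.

Each parallel branch sees the full supply voltage, so P = V²/R applies directly to the target branch.
P_R4 = V² / R4 = (28.0)² / 33.0 Ω = 23.76 W

23.8 W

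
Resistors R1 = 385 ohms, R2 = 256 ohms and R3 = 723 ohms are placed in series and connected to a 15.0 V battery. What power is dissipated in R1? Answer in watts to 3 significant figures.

0.0466 W

In a series string the same current flows through every resistor — find that current, then P = I²R for the one we want.
R_total = 385 + 256 + 723 = 1364 Ω
I = V / R_total = 15.0 / 1364 = 0.01100 A
P_R1 = I² × R1 = (0.01100)² × 385 = 0.04656 W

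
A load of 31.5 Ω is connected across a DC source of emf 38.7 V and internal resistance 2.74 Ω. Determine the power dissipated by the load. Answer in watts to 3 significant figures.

40.2 W

Find the circuit current first, then P = I²R for the load (series elements share I).
I = ε / (r + R) = 38.7 / (2.74 + 31.5) = 1.130 A
P_load = I² R = (1.130)² × 31.5 = 40.24 W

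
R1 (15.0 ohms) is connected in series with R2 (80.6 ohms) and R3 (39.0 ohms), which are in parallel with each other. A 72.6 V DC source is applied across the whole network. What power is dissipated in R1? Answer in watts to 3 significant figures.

46.4 W

Collapse R2‖R3 to a single equivalent, reducing the network to two series elements.
R_p = (80.6×39.0)/(80.6+39.0) = 26.28 Ω
R_total = 15.0 + 26.28 = 41.28 Ω
I = V / R_total = 72.6 / 41.28 = 1.759 A
The full supply current passes through R1: P = I²R.
P_R1 = (1.759)² × 15.0 = 46.39 W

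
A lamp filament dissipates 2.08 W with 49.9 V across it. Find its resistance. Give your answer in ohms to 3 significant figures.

1200 Ω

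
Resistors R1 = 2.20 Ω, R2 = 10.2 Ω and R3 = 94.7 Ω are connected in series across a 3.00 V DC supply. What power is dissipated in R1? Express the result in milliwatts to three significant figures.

Since the resistors are in series they all carry the loop current I = V/R_total; the power in any one is I²R.
R_total = 2.20 + 10.2 + 94.7 = 107.1 Ω
I = V / R_total = 3.00 / 107.1 = 0.02801 A
P_R1 = I² × R1 = (0.02801)² × 2.20 = 0.001726 W

1.73 mW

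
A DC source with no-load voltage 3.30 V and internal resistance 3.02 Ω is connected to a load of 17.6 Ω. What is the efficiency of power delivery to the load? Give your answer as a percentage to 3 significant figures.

85.4 %

Both r and R carry the same current, so the power split is just the resistance split: η = R/(R+r).
η = R / (R + r) = 17.6 / (17.6 + 3.02) = 0.8535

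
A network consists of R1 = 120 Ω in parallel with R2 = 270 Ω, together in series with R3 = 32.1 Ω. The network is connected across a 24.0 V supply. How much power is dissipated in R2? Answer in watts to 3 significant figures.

1.11 W

First find R_p for the parallel pair, then treat R_p + R3 as a series loop.
R_p = (120×270)/(120+270) = 83.08 Ω
R_total = R_p + 32.1 = 83.08 + 32.1 = 115.2 Ω
I = V / R_total = 24.0 / 115.2 = 0.2084 A
Voltage across the parallel pair: V_p = I × R_p = 0.2084 × 83.08 = 17.31 V
R2 has V_p across it, so P = V_p²/R2.
P_R2 = (17.31)² / 270 = 1.110 W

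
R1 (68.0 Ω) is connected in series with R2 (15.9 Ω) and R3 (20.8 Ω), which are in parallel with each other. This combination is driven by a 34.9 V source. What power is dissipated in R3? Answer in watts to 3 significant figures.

Replace R2 and R3 with their parallel equivalent so the circuit becomes R1 in series with R_p.
R_p = (15.9×20.8)/(15.9+20.8) = 9.011 Ω
R_total = 68.0 + 9.011 = 77.01 Ω
I = V / R_total = 34.9 / 77.01 = 0.4532 A
Voltage across the parallel pair: V_p = I × R_p = 0.4532 × 9.011 = 4.084 V
R3 is across V_p, so use P = V²/R for that branch.
P_R3 = (4.084)² / 20.8 = 0.8018 W

0.802 W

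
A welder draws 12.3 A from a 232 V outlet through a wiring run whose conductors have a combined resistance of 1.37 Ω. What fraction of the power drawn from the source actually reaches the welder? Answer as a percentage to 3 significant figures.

92.7 %

The wiring run carries the full 12.3 A.
P_line = I² R_line = (12.30)² × 1.37 = 207.3 W
P_source = V I = 232 × 12.30 = 2854 W; P_load = 2646 W
η = P_load / P_source = 2646 / 2854 = 0.9274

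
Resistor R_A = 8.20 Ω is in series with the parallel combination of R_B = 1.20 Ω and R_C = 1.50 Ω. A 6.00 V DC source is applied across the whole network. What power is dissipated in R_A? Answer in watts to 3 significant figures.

3.75 W

Replace R_B and R_C with their parallel equivalent so the circuit becomes R_A in series with R_p.
R_p = (1.20×1.50)/(1.20+1.50) = 0.6667 Ω
R_total = 8.20 + 0.6667 = 8.867 Ω
I = V / R_total = 6.00 / 8.867 = 0.6767 A
All the current flows through R_A; use P = I²R.
P_R_A = (0.6767)² × 8.20 = 3.755 W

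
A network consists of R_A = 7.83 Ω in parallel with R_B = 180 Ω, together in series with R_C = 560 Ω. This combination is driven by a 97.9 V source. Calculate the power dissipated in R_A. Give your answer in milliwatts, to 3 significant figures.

Combine R_A and R_B into their parallel equivalent first, reducing the network to two series resistors.
R_p = (7.83×180)/(7.83+180) = 7.504 Ω
R_total = R_p + 560 = 7.504 + 560 = 567.5 Ω
I = V / R_total = 97.9 / 567.5 = 0.1725 A
Voltage across the parallel pair: V_p = I × R_p = 0.1725 × 7.504 = 1.294 V
R_A has V_p across it, so P = V_p²/R_A.
P_R_A = (1.294)² / 7.83 = 0.2140 W

214 mW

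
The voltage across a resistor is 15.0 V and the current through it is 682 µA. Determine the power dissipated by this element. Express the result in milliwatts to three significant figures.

Since both terminal voltage and current are stated, P = V I gives the power in one step.
P = 15.0 V × 0.0006820 A = 0.01023 W

10.2 mW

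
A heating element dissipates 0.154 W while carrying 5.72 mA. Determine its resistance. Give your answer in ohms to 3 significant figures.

Inverting the appropriate power form: R = P / I².
R = 0.154 / (0.005720)² = 4707 Ω

4710 Ω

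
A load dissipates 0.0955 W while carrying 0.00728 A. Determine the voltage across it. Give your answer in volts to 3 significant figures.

13.1 V

Rearranging the power relation for the two known quantities gives V = P / I.
V = 0.0955 / 0.007280 = 13.12 V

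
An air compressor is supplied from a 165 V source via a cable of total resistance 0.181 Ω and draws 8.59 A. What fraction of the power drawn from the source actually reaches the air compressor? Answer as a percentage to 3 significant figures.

99.1 %

The cable carries the full 8.59 A.
P_line = I² R_line = (8.590)² × 0.181 = 13.36 W
P_source = V I = 165 × 8.590 = 1417 W; P_load = 1404 W
η = P_load / P_source = 1404 / 1417 = 0.9906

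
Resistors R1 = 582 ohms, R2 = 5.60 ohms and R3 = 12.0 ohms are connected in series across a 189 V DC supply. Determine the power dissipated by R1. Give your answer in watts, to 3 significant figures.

The current is common to all series resistors; compute it, then apply P = I²R for the target.
R_total = 582 + 5.60 + 12.0 = 599.6 Ω
I = V / R_total = 189 / 599.6 = 0.3152 A
P_R1 = I² × R1 = (0.3152)² × 582 = 57.83 W

57.8 W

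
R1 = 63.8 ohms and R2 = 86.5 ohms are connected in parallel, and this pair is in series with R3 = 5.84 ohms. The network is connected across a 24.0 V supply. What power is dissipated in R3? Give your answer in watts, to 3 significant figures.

1.86 W

Reduce the parallel combination to a single R_p; the circuit then becomes R_p in series with the remaining resistor.
R_p = (63.8×86.5)/(63.8+86.5) = 36.72 Ω
R_total = R_p + 5.84 = 36.72 + 5.84 = 42.56 Ω
I = V / R_total = 24.0 / 42.56 = 0.5639 A
R3 is the series element, so its power is I²R.
P_R3 = (0.5639)² × 5.84 = 1.857 W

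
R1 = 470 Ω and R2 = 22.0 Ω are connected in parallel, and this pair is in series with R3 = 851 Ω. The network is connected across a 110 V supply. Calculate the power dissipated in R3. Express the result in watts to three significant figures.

Reduce the parallel combination to a single R_p; the circuit then becomes R_p in series with the remaining resistor.
R_p = (470×22.0)/(470+22.0) = 21.02 Ω
R_total = R_p + 851 = 21.02 + 851 = 872.0 Ω
I = V / R_total = 110 / 872.0 = 0.1261 A
All the supply current flows through R3; use P = I²R3.
P_R3 = (0.1261)² × 851 = 13.54 W

13.5 W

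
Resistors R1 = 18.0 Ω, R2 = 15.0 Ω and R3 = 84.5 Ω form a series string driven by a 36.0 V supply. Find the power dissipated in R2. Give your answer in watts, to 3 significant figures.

The current is common to all series resistors; compute it, then apply P = I²R for the target.
R_total = 18.0 + 15.0 + 84.5 = 117.5 Ω
I = V / R_total = 36.0 / 117.5 = 0.3064 A
P_R2 = I² × R2 = (0.3064)² × 15.0 = 1.408 W

1.41 W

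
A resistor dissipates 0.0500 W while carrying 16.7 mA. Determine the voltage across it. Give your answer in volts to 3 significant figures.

From P = V I = I²R = V²/R, with the two given quantities we get V = P / I.
V = 0.0500 / 0.01670 = 2.994 V

2.99 V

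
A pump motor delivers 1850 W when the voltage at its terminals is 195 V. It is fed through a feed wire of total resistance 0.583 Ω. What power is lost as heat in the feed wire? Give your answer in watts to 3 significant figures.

52.5 W

The feed wire and load are in series, so the same current flows in both; the loss is I²R_line.
I = P / V = 1850 / 195 = 9.487 A through the feed wire.
P_line = I² R_line = (9.487)² × 0.583 = 52.47 W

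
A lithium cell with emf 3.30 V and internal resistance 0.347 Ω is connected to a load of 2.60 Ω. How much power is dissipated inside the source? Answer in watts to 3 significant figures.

0.435 W

Internal loss is I²r, with I set by the total series resistance r+R.
I = ε / (r + R) = 3.30 / (0.347 + 2.60) = 1.120 A
P_int = I² r = (1.120)² × 0.347 = 0.4351 W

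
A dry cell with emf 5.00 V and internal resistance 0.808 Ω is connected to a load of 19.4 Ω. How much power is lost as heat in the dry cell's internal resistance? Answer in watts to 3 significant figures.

0.0495 W

Internal loss is I²r, with I set by the total series resistance r+R.
I = ε / (r + R) = 5.00 / (0.808 + 19.4) = 0.2474 A
P_int = I² r = (0.2474)² × 0.808 = 0.04947 W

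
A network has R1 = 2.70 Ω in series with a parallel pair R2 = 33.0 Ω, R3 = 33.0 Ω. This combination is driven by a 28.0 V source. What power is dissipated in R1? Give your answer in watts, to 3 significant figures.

First combine the parallel branches into one equivalent R_p, then R1 + R_p is a series pair.
R_p = (33.0×33.0)/(33.0+33.0) = 16.50 Ω
R_total = 2.70 + 16.50 = 19.20 Ω
I = V / R_total = 28.0 / 19.20 = 1.458 A
All the current flows through R1; use P = I²R.
P_R1 = (1.458)² × 2.70 = 5.742 W

5.74 W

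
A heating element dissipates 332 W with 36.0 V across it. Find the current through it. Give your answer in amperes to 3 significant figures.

9.22 A

From P = V I = I²R = V²/R, with the two given quantities we get I = P / V.
I = 332 / 36.0 = 9.222 A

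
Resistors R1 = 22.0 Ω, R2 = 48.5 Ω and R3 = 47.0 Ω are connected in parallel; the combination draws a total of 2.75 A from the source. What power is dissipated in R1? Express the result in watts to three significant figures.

45.1 W

Only the total current is stated, so first find the parallel equivalent to get the voltage across the combination.
1/R_eq = 1/22.0 + 1/48.5 + 1/47.0 ⇒ R_eq = 11.45 Ω
V = I_total × R_eq = 2.750 × 11.45 = 31.48 V
P_R1 = V² / R1 = (31.48)² / 22.0 = 45.05 W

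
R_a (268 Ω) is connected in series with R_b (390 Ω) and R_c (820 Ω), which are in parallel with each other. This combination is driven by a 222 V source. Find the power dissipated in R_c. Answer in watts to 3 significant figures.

14.8 W

Replace R_b and R_c with their parallel equivalent so the circuit becomes R_a in series with R_p.
R_p = (390×820)/(390+820) = 264.3 Ω
R_total = 268 + 264.3 = 532.3 Ω
I = V / R_total = 222 / 532.3 = 0.4171 A
Voltage across the parallel pair: V_p = I × R_p = 0.4171 × 264.3 = 110.2 V
With V_p across R_c, its power is V_p²/R_c.
P_R_c = (110.2)² / 820 = 14.82 W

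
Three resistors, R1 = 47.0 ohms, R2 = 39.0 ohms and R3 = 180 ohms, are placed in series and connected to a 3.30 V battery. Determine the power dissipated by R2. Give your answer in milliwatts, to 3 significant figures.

In a series string the same current flows through every resistor — find that current, then P = I²R for the one we want.
R_total = 47.0 + 39.0 + 180 = 266.0 Ω
I = V / R_total = 3.30 / 266.0 = 0.01241 A
P_R2 = I² × R2 = (0.01241)² × 39.0 = 0.006002 W

6.00 mW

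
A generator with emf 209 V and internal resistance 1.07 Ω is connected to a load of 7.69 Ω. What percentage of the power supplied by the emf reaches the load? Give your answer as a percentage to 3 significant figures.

Both r and R carry the same current, so the power split is just the resistance split: η = R/(R+r).
η = R / (R + r) = 7.69 / (7.69 + 1.07) = 0.8779

87.8 %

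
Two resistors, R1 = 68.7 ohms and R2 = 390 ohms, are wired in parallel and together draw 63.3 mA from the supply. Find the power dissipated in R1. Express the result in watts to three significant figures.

0.199 W

Only the total current is stated, so first find the parallel equivalent to get the voltage across the combination.
1/R_eq = 1/68.7 + 1/390 ⇒ R_eq = 58.41 Ω
V = I_total × R_eq = 0.06330 × 58.41 = 3.697 V
P_R1 = V² / R1 = (3.697)² / 68.7 = 0.1990 W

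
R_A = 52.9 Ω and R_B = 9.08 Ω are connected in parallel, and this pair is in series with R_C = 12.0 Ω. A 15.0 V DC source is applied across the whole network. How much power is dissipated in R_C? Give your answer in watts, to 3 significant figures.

6.92 W

Collapse the R_A‖R_B pair into one equivalent R_p; then R_p and R_C form a series string.
R_p = (52.9×9.08)/(52.9+9.08) = 7.750 Ω
R_total = R_p + 12.0 = 7.750 + 12.0 = 19.75 Ω
I = V / R_total = 15.0 / 19.75 = 0.7595 A
All the supply current flows through R_C; use P = I²R_C.
P_R_C = (0.7595)² × 12.0 = 6.922 W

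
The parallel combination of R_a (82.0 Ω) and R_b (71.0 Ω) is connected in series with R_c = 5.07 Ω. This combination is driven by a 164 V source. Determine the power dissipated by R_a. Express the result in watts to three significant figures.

255 W

Combine R_a and R_b into their parallel equivalent first, reducing the network to two series resistors.
R_p = (82.0×71.0)/(82.0+71.0) = 38.05 Ω
R_total = R_p + 5.07 = 38.05 + 5.07 = 43.12 Ω
I = V / R_total = 164 / 43.12 = 3.803 A
Voltage across the parallel pair: V_p = I × R_p = 3.803 × 38.05 = 144.7 V
R_a has V_p across it, so P = V_p²/R_a.
P_R_a = (144.7)² / 82.0 = 255.4 W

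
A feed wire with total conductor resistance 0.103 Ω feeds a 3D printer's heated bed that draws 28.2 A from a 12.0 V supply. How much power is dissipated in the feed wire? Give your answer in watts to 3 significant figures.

81.9 W

Line loss is just I²R for the cable — we know both I and R_line directly.
The feed wire carries the full 28.2 A.
P_line = I² R_line = (28.20)² × 0.103 = 81.91 W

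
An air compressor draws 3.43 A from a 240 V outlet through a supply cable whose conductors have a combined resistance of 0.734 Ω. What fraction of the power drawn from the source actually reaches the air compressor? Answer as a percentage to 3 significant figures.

99.0 %

The supply cable carries the full 3.43 A.
P_line = I² R_line = (3.430)² × 0.734 = 8.635 W
P_source = V I = 240 × 3.430 = 823.2 W; P_load = 814.6 W
η = P_load / P_source = 814.6 / 823.2 = 0.9895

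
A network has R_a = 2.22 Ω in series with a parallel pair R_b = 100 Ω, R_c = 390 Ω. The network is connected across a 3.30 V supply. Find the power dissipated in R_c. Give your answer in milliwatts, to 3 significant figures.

First combine the parallel branches into one equivalent R_p, then R_a + R_p is a series pair.
R_p = (100×390)/(100+390) = 79.59 Ω
R_total = 2.22 + 79.59 = 81.81 Ω
I = V / R_total = 3.30 / 81.81 = 0.04034 A
Voltage across the parallel pair: V_p = I × R_p = 0.04034 × 79.59 = 3.210 V
R_c sees V_p directly, so P = V_p² / R_c.
P_R_c = (3.210)² / 390 = 0.02643 W

26.4 mW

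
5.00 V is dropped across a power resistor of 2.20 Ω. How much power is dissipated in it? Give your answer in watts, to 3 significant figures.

V and R are stated; P = V²/R avoids computing the current.
P = (5.00 V)² / 2.20 Ω = 11.36 W

11.4 W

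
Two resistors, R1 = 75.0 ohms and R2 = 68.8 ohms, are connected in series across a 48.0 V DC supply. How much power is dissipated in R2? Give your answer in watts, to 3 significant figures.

Since the resistors are in series they all carry the loop current I = V/R_total; the power in any one is I²R.
R_total = 75.0 + 68.8 = 143.8 Ω
I = V / R_total = 48.0 / 143.8 = 0.3338 A
P_R2 = I² × R2 = (0.3338)² × 68.8 = 7.666 W

7.67 W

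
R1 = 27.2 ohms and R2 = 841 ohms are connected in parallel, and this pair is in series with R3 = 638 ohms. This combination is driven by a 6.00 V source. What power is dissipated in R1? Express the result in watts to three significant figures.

0.00208 W

First find R_p for the parallel pair, then treat R_p + R3 as a series loop.
R_p = (27.2×841)/(27.2+841) = 26.35 Ω
R_total = R_p + 638 = 26.35 + 638 = 664.3 Ω
I = V / R_total = 6.00 / 664.3 = 0.009031 A
Voltage across the parallel pair: V_p = I × R_p = 0.009031 × 26.35 = 0.2380 V
R1 has V_p across it, so P = V_p²/R1.
P_R1 = (0.2380)² / 27.2 = 0.002082 W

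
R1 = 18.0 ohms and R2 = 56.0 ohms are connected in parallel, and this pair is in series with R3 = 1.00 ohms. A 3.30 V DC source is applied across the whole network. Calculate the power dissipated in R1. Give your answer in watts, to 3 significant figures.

0.525 W

Reduce the parallel combination to a single R_p; the circuit then becomes R_p in series with the remaining resistor.
R_p = (18.0×56.0)/(18.0+56.0) = 13.62 Ω
R_total = R_p + 1.00 = 13.62 + 1.00 = 14.62 Ω
I = V / R_total = 3.30 / 14.62 = 0.2257 A
Voltage across the parallel pair: V_p = I × R_p = 0.2257 × 13.62 = 3.074 V
R1 sits across V_p; its power is V_p²/R.
P_R1 = (3.074)² / 18.0 = 0.5251 W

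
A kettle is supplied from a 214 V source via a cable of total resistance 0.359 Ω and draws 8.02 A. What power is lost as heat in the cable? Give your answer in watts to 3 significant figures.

The cable is a series resistance carrying the load current; its dissipation is I²R_line.
The cable carries the full 8.02 A.
P_line = I² R_line = (8.020)² × 0.359 = 23.09 W

23.1 W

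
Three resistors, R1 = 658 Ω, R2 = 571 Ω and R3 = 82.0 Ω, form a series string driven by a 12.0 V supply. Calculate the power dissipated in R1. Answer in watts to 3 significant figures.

0.0551 W

The current is common to all series resistors; compute it, then apply P = I²R for the target.
R_total = 658 + 571 + 82.0 = 1311 Ω
I = V / R_total = 12.0 / 1311 = 0.009153 A
P_R1 = I² × R1 = (0.009153)² × 658 = 0.05513 W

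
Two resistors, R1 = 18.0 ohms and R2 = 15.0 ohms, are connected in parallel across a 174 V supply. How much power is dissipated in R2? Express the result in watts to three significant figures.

2020 W

The supply voltage appears across each parallel branch — just use P = V²/R2.
P_R2 = V² / R2 = (174)² / 15.0 Ω = 2018 W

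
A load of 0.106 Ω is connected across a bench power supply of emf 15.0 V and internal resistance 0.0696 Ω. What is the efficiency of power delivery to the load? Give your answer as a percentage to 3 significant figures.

60.4 %

Both r and R carry the same current, so the power split is just the resistance split: η = R/(R+r).
η = R / (R + r) = 0.106 / (0.106 + 0.0696) = 0.6036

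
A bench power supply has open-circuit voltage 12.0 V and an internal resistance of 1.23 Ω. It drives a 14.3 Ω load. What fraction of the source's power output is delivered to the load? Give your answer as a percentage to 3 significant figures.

92.1 %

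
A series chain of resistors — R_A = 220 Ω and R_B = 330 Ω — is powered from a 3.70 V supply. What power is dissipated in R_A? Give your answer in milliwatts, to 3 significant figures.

9.96 mW

Every series element carries the same I. Get I from the total resistance, then P = I² × R_A.
R_total = 220 + 330 = 550.0 Ω
I = V / R_total = 3.70 / 550.0 = 0.006727 A
P_R_A = I² × R_A = (0.006727)² × 220 = 0.009956 W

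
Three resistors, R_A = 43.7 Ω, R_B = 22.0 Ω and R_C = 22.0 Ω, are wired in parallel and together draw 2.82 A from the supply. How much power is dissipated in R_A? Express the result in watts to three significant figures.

The branches share the same voltage, but only the total current is given — find V from the equivalent resistance first.
1/R_eq = 1/43.7 + 1/22.0 + 1/22.0 ⇒ R_eq = 8.788 Ω
V = I_total × R_eq = 2.820 × 8.788 = 24.78 V
P_R_A = V² / R_A = (24.78)² / 43.7 = 14.05 W

14.1 W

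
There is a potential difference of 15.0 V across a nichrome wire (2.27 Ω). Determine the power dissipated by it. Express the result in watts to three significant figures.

Voltage and resistance are given, so P = V²/R is the one-step route.
P = (15.0 V)² / 2.27 Ω = 99.12 W

99.1 W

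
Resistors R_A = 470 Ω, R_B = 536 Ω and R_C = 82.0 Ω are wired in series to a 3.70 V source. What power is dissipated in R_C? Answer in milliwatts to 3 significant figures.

Series elements share the same current, so find I first, then use P = I²R.
R_total = 470 + 536 + 82.0 = 1088 Ω
I = V / R_total = 3.70 / 1088 = 0.003401 A
P_R_C = I² × R_C = (0.003401)² × 82.0 = 0.0009483 W

0.948 mW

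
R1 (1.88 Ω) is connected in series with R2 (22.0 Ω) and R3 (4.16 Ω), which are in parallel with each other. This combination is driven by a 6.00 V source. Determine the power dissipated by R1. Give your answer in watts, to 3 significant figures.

Collapse R2‖R3 to a single equivalent, reducing the network to two series elements.
R_p = (22.0×4.16)/(22.0+4.16) = 3.498 Ω
R_total = 1.88 + 3.498 = 5.378 Ω
I = V / R_total = 6.00 / 5.378 = 1.116 A
The full supply current passes through R1: P = I²R.
P_R1 = (1.116)² × 1.88 = 2.340 W

2.34 W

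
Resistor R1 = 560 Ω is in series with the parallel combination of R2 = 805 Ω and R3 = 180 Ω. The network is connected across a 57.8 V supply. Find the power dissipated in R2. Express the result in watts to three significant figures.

0.180 W

Collapse R2‖R3 to a single equivalent, reducing the network to two series elements.
R_p = (805×180)/(805+180) = 147.1 Ω
R_total = 560 + 147.1 = 707.1 Ω
I = V / R_total = 57.8 / 707.1 = 0.08174 A
Voltage across the parallel pair: V_p = I × R_p = 0.08174 × 147.1 = 12.02 V
With V_p across R2, its power is V_p²/R2.
P_R2 = (12.02)² / 805 = 0.1796 W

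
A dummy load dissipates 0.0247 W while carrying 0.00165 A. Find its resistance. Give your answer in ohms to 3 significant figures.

Inverting the appropriate power form: R = P / I².
R = 0.0247 / (0.001650)² = 9073 Ω

9070 Ω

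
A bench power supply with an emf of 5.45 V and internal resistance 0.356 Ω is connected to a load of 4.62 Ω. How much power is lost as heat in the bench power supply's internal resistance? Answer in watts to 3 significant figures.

0.427 W

The source's internal resistance is just another series element carrying I; its dissipation is I²r.
I = ε / (r + R) = 5.45 / (0.356 + 4.62) = 1.095 A
P_int = I² r = (1.095)² × 0.356 = 0.4271 W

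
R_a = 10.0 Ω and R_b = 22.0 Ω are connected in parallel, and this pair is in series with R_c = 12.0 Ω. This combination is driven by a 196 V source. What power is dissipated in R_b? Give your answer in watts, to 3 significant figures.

Combine R_a and R_b into their parallel equivalent first, reducing the network to two series resistors.
R_p = (10.0×22.0)/(10.0+22.0) = 6.875 Ω
R_total = R_p + 12.0 = 6.875 + 12.0 = 18.88 Ω
I = V / R_total = 196 / 18.88 = 10.38 A
Voltage across the parallel pair: V_p = I × R_p = 10.38 × 6.875 = 71.39 V
R_b sits across V_p; its power is V_p²/R.
P_R_b = (71.39)² / 22.0 = 231.7 W

232 W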